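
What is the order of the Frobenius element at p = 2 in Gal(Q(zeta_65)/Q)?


The Frobenius at p in Gal(Q(zeta_n)/Q) = (Z/nZ)* is the class of p, so its order is ord_65(2), the smallest k >= 1 with 2^k = 1 mod 65.
n = 65 = 5 * 13, phi(65) = 48; the order divides phi(n).
Divisors of 48: 1, 2, 3, 4, 6, 8, 12, 16, 24, 48
Repeated squaring mod 65: 2^1 = 2, 2^2 = 4, 2^4 = 16, 2^8 = 61, 2^16 = 16, 2^32 = 61
Test divisors in increasing order:
  k=1: 2^1 = 2 mod 65
  k=2: 2^2 = 4 mod 65
  k=3: 2^3 = 4 * 2 = 8 mod 65
  k=4: 2^4 = 16 mod 65
  k=6: 2^6 = 16 * 4 = 64 mod 65
  k=8: 2^8 = 61 mod 65
  k=12: 2^12 = 61 * 16 = 1 mod 65  <- first divisor giving 1
Order = 12

12


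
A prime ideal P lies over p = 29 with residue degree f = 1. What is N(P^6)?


N(P^a) = p^(a*f)
= 29^(6*1)
= 29^6
= 594823321

594823321


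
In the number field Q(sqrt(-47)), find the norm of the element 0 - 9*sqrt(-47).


N(a + b*sqrt(d)) = a^2 - d*b^2
= (0)^2 - (-47)*(-9)^2
= 0 + 3807
= 3807

3807


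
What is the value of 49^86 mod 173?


p = 173 is prime and the exponent is (p-1)/2 = 86, so by Euler's criterion 49^86 = (49/173) = +1 or -1 mod 173.
Compute by square-and-multiply:
  86 = 64 + 16 + 4 + 2 (binary 1010110)
  Repeated squaring mod 173: 49^1 = 49, 49^2 = 152, 49^4 = 95, 49^8 = 29, 49^16 = 149, 49^32 = 57, 49^64 = 135
  49^86 = 49^64 * 49^16 * 49^4 * 49^2 = 135 * 149 * 95 * 152 mod 173
    135 * 149 = 20115 = 47 mod 173
    47 * 95 = 4465 = 140 mod 173
    140 * 152 = 21280 = 1 mod 173
  49^86 = 1 mod 173
Result 1: 49 is a quadratic residue mod 173.
49^86 mod 173 = 1

1


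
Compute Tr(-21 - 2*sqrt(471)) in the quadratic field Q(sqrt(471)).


Tr(a + b*sqrt(d)) = (a + b*sqrt(d)) + (a - b*sqrt(d)) = 2a
= 2 * (-21)
= -42

-42


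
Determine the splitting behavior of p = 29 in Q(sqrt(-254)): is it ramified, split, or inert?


K = Q(sqrt(-254)). Since d mod 4 = 2, disc(K) = -1016.
Check p | disc: -1016 mod 29 = 28.
p does not divide disc. Compute Legendre symbol (d/p):
7^((29-1)/2) mod 29 = 1
(d/p) = 1, so p splits: (p) = P*P' with e=1, f=1, g=2.
Therefore p is split.

split


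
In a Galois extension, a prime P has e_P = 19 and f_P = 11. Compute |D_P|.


|D_P| = e * f
= 19 * 11
= 209

209


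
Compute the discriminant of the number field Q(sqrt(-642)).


For K = Q(sqrt(d)) with d squarefree: disc(K) = d if d = 1 mod 4, and disc(K) = 4d if d = 2 or 3 mod 4.
Here d = -642, and d mod 4 = 2.
d = 2 mod 4, not 1 (O_K = Z[sqrt(d)]), so disc(K) = 4d = 4 * (-642) = -2568

-2568


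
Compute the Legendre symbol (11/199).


p = 199 is prime, so compute (11/199) with the reciprocity algorithm (Jacobi-symbol steps: pull out 2s via (2/n), flip via reciprocity, reduce):
  reciprocity: (11/199) -> -(199/11)
  reduce: (1/11)
  (1/11) = 1
Product of signs = -1
(11/199) = -1

-1


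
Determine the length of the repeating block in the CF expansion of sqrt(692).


Run the CF algorithm for sqrt(692).
a_0 = floor(sqrt(692)) = 26; set m_0=0, q_0=1.
Recurrence: m' = q*a - m,  q' = (d - m'^2)/q,  a' = floor((a_0 + m')/q').
  step 1: m=26, q=16, a=3
  step 2: m=22, q=13, a=3
  step 3: m=17, q=31, a=1
  step 4: m=14, q=16, a=2
  step 5: m=18, q=23, a=1
  step 6: m=5, q=29, a=1
  step 7: m=24, q=4, a=12
  step 8: m=24, q=29, a=1
  step 9: m=5, q=23, a=1
  step 10: m=18, q=16, a=2
  step 11: m=14, q=31, a=1
  step 12: m=17, q=13, a=3
  step 13: m=22, q=16, a=3
  step 14: m=26, q=1, a=52
a_14 = 2*a_0 = 52, so the period closes here.
sqrt(692) = [26; 3, 3, 1, 2, 1, 1, 12, 1, 1, 2, 1, 3, 3, 52]
Period length = 14

14


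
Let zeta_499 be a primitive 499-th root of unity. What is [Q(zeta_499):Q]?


The degree equals Euler's totient phi(499).
499 = 499
phi(499) = 498

498


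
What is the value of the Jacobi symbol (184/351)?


Compute (184/351) via quadratic reciprocity:
  pull out 2: (2/351) = +1  (since 351 mod 8 = 7)
  pull out 2: (2/351) = +1  (since 351 mod 8 = 7)
  pull out 2: (2/351) = +1  (since 351 mod 8 = 7)
  reciprocity: (23/351) -> -(351/23)
  reduce: (6/23)
  pull out 2: (2/23) = +1  (since 23 mod 8 = 7)
  reciprocity: (3/23) -> -(23/3)
  reduce: (2/3)
  pull out 2: (2/3) = -1  (since 3 mod 8 = 3)
  (1/3) = 1
Product of signs = -1

-1


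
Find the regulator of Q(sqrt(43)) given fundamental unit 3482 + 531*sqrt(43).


epsilon = 3482 + 531*sqrt(43)
= 6963.9999
R = ln(6963.9999)
= 8.8485

8.8485


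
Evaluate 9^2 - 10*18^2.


x^2 - d*y^2
= 9^2 - 10*18^2
= 81 - 3240
= -3159

-3159


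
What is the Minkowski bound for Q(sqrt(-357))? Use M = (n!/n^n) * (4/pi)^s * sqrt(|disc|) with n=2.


d = -357, d mod 4 = 3, so disc(K) = 4d = -1428; |disc(K)| = 1428
Imaginary quadratic field, so n = 2, s = r2 = 1, r1 = 0
M = (n!/n^n) * (4/pi)^s * sqrt(|disc(K)|) = (2!/2^2) * (4/pi)^1 * sqrt(1428)
= 0.5 * 1.273240 * 37.788887
= 24.0572

24.0572


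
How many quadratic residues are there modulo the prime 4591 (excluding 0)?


For prime p, the number of non-zero quadratic residues is (p-1)/2.
= (4591-1)/2
= 2295

2295


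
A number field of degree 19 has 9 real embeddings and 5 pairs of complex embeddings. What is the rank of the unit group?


By Dirichlet's unit theorem:
rank = r1 + r2 - 1
= 9 + 5 - 1
= 13

13


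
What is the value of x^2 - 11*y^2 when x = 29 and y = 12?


x^2 - d*y^2
= 29^2 - 11*12^2
= 841 - 1584
= -743

-743


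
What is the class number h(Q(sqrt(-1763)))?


K = Q(sqrt(-1763)). d mod 4 = 1, so D = disc(K) = d = -1763
h(K) equals the number of primitive reduced positive-definite forms (a, b, c) = a*x^2 + b*x*y + c*y^2 with b^2 - 4ac = D,
where reduced means |b| <= a <= c, with b >= 0 whenever |b| = a or a = c, and primitive means gcd(a, b, c) = 1.
Reduced forces 3a^2 <= |D| = 1763, so 1 <= a <= 24; b must have the parity of D, and c = (b^2 - D)/(4a) must be an integer >= a.
Enumerate a = 1..24, b in [-a, a]:
  a=1: (1, 1, 441)  [1]
  a=2: none
  a=3: (3, -1, 147), (3, 1, 147)  [2]
  a=4..6: none
  a=7: (7, -1, 63), (7, 1, 63)  [2]
  a=8: none
  a=9: (9, -1, 49), (9, 1, 49)  [2]
  a=10..18: none
  a=19: (19, -17, 27), (19, 17, 27)  [2]
  a=20: none
  a=21: (21, -13, 23), (21, 1, 21), (21, 13, 23)  [3]
  a=22..24: none
Total reduced forms: 1 + 2 + 2 + 2 + 2 + 3 = 12
h = 12

12


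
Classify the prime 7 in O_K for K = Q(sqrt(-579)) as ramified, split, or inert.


K = Q(sqrt(-579)). Since d mod 4 = 1, disc(K) = -579.
Check p | disc: -579 mod 7 = 2.
p does not divide disc. Compute Legendre symbol (d/p):
2^((7-1)/2) mod 7 = 1
(d/p) = 1, so p splits: (p) = P*P' with e=1, f=1, g=2.
Therefore p is split.

split


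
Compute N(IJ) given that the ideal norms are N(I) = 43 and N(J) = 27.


N(IJ) = N(I) * N(J)
= 43 * 27
= 1161

1161


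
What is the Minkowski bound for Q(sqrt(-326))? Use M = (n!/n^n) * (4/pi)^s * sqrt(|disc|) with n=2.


d = -326, d mod 4 = 2, so disc(K) = 4d = -1304; |disc(K)| = 1304
Imaginary quadratic field, so n = 2, s = r2 = 1, r1 = 0
M = (n!/n^n) * (4/pi)^s * sqrt(|disc(K)|) = (2!/2^2) * (4/pi)^1 * sqrt(1304)
= 0.5 * 1.273240 * 36.110940
= 22.9889

22.9889


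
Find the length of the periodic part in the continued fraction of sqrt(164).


Run the CF algorithm for sqrt(164).
a_0 = floor(sqrt(164)) = 12; set m_0=0, q_0=1.
Recurrence: m' = q*a - m,  q' = (d - m'^2)/q,  a' = floor((a_0 + m')/q').
  step 1: m=12, q=20, a=1
  step 2: m=8, q=5, a=4
  step 3: m=12, q=4, a=6
  step 4: m=12, q=5, a=4
  step 5: m=8, q=20, a=1
  step 6: m=12, q=1, a=24
a_6 = 2*a_0 = 24, so the period closes here.
sqrt(164) = [12; 1, 4, 6, 4, 1, 24]
Period length = 6

6


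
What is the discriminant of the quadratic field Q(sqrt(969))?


For K = Q(sqrt(d)) with d squarefree: disc(K) = d if d = 1 mod 4, and disc(K) = 4d if d = 2 or 3 mod 4.
Here d = 969, and d mod 4 = 1.
d = 1 mod 4 (O_K = Z[(1+sqrt(d))/2]), so disc(K) = d = 969

969


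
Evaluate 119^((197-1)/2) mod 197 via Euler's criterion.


p = 197 is prime and the exponent is (p-1)/2 = 98, so by Euler's criterion 119^98 = (119/197) = +1 or -1 mod 197.
Compute by square-and-multiply:
  98 = 64 + 32 + 2 (binary 1100010)
  Repeated squaring mod 197: 119^1 = 119, 119^2 = 174, 119^4 = 135, 119^8 = 101, 119^16 = 154, 119^32 = 76, 119^64 = 63
  119^98 = 119^64 * 119^32 * 119^2 = 63 * 76 * 174 mod 197
    63 * 76 = 4788 = 60 mod 197
    60 * 174 = 10440 = 196 mod 197
  119^98 = 196 mod 197
Result 196 = p - 1 = -1 mod 197: 119 is a quadratic non-residue mod 197. As a residue in [0, p-1] the value is 196.
119^98 mod 197 = 196

196


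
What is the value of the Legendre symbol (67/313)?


p = 313 is prime, so compute (67/313) with the reciprocity algorithm (Jacobi-symbol steps: pull out 2s via (2/n), flip via reciprocity, reduce):
  reciprocity: (67/313) -> +(313/67)
  reduce: (45/67)
  reciprocity: (45/67) -> +(67/45)
  reduce: (22/45)
  pull out 2: (2/45) = -1  (since 45 mod 8 = 5)
  reciprocity: (11/45) -> +(45/11)
  reduce: (1/11)
  (1/11) = 1
Product of signs = -1
(67/313) = -1

-1


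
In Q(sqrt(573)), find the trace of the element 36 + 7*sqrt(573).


Tr(a + b*sqrt(d)) = (a + b*sqrt(d)) + (a - b*sqrt(d)) = 2a
= 2 * (36)
= 72

72


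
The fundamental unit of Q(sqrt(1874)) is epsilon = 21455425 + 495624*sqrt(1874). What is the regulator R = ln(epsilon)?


epsilon = 21455425 + 495624*sqrt(1874)
= 4.2911e+07
R = ln(4.2911e+07)
= 17.5746

17.5746


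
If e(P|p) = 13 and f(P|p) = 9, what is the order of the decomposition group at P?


|D_P| = e * f
= 13 * 9
= 117

117


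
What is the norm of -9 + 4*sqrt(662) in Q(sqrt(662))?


N(a + b*sqrt(d)) = a^2 - d*b^2
= (-9)^2 - (662)*(4)^2
= 81 - 10592
= -10511

-10511


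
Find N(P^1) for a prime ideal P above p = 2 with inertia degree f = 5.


N(P^a) = p^(a*f)
= 2^(1*5)
= 2^5
= 32

32


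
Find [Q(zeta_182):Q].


The degree equals Euler's totient phi(182).
182 = 2 * 7 * 13
phi(182) = 72

72


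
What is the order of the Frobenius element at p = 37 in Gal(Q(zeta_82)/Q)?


The Frobenius at p in Gal(Q(zeta_n)/Q) = (Z/nZ)* is the class of p, so its order is ord_82(37), the smallest k >= 1 with 37^k = 1 mod 82.
n = 82 = 2 * 41, phi(82) = 40; the order divides phi(n).
Divisors of 40: 1, 2, 4, 5, 8, 10, 20, 40
Repeated squaring mod 82: 37^1 = 37, 37^2 = 57, 37^4 = 51, 37^8 = 59, 37^16 = 37, 37^32 = 57
Test divisors in increasing order:
  k=1: 37^1 = 37 mod 82
  k=2: 37^2 = 57 mod 82
  k=4: 37^4 = 51 mod 82
  k=5: 37^5 = 51 * 37 = 1 mod 82  <- first divisor giving 1
Order = 5

5


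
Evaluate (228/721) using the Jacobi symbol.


Compute (228/721) via quadratic reciprocity:
  pull out 2: (2/721) = +1  (since 721 mod 8 = 1)
  pull out 2: (2/721) = +1  (since 721 mod 8 = 1)
  reciprocity: (57/721) -> +(721/57)
  reduce: (37/57)
  reciprocity: (37/57) -> +(57/37)
  reduce: (20/37)
  pull out 2: (2/37) = -1  (since 37 mod 8 = 5)
  pull out 2: (2/37) = -1  (since 37 mod 8 = 5)
  reciprocity: (5/37) -> +(37/5)
  reduce: (2/5)
  pull out 2: (2/5) = -1  (since 5 mod 8 = 5)
  (1/5) = 1
Product of signs = -1

-1


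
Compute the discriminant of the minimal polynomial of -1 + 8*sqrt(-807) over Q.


The element -1 + 8*sqrt(-807) has minimal polynomial:
x^2 + 2*x + 51649
Discriminant = (2)^2 - 4*(51649)
= 4 - 206596
= -206592

-206592


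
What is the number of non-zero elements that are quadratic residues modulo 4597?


For prime p, the number of non-zero quadratic residues is (p-1)/2.
= (4597-1)/2
= 2298

2298


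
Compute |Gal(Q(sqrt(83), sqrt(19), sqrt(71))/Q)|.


The 3 square roots of distinct primes are multiplicatively independent over Q,
so [K:Q] = 2^3 and Gal(K/Q) is isomorphic to (Z/2Z)^3.
|Gal| = 2^3 = 8

8


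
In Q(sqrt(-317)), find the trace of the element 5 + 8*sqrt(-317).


Tr(a + b*sqrt(d)) = (a + b*sqrt(d)) + (a - b*sqrt(d)) = 2a
= 2 * (5)
= 10

10


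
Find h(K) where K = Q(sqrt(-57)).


K = Q(sqrt(-57)). d mod 4 = 3, so D = disc(K) = 4d = -228
h(K) equals the number of primitive reduced positive-definite forms (a, b, c) = a*x^2 + b*x*y + c*y^2 with b^2 - 4ac = D,
where reduced means |b| <= a <= c, with b >= 0 whenever |b| = a or a = c, and primitive means gcd(a, b, c) = 1.
Reduced forces 3a^2 <= |D| = 228, so 1 <= a <= 8; b must have the parity of D, and c = (b^2 - D)/(4a) must be an integer >= a.
Enumerate a = 1..8, b in [-a, a]:
  a=1: (1, 0, 57)  [1]
  a=2: (2, 2, 29)  [1]
  a=3: (3, 0, 19)  [1]
  a=4..5: none
  a=6: (6, 6, 11)  [1]
  a=7..8: none
Total reduced forms: 1 + 1 + 1 + 1 = 4
h = 4

4


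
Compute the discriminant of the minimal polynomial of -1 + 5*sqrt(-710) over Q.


The element -1 + 5*sqrt(-710) has minimal polynomial:
x^2 + 2*x + 17751
Discriminant = (2)^2 - 4*(17751)
= 4 - 71004
= -71000

-71000


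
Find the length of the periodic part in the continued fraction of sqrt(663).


Run the CF algorithm for sqrt(663).
a_0 = floor(sqrt(663)) = 25; set m_0=0, q_0=1.
Recurrence: m' = q*a - m,  q' = (d - m'^2)/q,  a' = floor((a_0 + m')/q').
  step 1: m=25, q=38, a=1
  step 2: m=13, q=13, a=2
  step 3: m=13, q=38, a=1
  step 4: m=25, q=1, a=50
a_4 = 2*a_0 = 50, so the period closes here.
sqrt(663) = [25; 1, 2, 1, 50]
Period length = 4

4


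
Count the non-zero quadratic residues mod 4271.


For prime p, the number of non-zero quadratic residues is (p-1)/2.
= (4271-1)/2
= 2135

2135


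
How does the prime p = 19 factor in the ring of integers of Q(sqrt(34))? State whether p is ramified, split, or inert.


K = Q(sqrt(34)). Since d mod 4 = 2, disc(K) = 136.
Check p | disc: 136 mod 19 = 3.
p does not divide disc. Compute Legendre symbol (d/p):
15^((19-1)/2) mod 19 = -1
(d/p) = -1, so p is inert: (p) stays prime with e=1, f=2, g=1.
Therefore p is inert.

inert


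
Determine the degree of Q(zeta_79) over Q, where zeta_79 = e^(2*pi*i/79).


The degree equals Euler's totient phi(79).
79 = 79
phi(79) = 78

78


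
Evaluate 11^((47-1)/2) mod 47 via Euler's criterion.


p = 47 is prime and the exponent is (p-1)/2 = 23, so by Euler's criterion 11^23 = (11/47) = +1 or -1 mod 47.
Compute by square-and-multiply:
  23 = 16 + 4 + 2 + 1 (binary 10111)
  Repeated squaring mod 47: 11^1 = 11, 11^2 = 27, 11^4 = 24, 11^8 = 12, 11^16 = 3
  11^23 = 11^16 * 11^4 * 11^2 * 11^1 = 3 * 24 * 27 * 11 mod 47
    3 * 24 = 72 = 25 mod 47
    25 * 27 = 675 = 17 mod 47
    17 * 11 = 187 = 46 mod 47
  11^23 = 46 mod 47
Result 46 = p - 1 = -1 mod 47: 11 is a quadratic non-residue mod 47. As a residue in [0, p-1] the value is 46.
11^23 mod 47 = 46

46


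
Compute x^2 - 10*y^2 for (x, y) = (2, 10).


x^2 - d*y^2
= 2^2 - 10*10^2
= 4 - 1000
= -996

-996


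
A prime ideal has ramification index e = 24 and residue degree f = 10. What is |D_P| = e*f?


|D_P| = e * f
= 24 * 10
= 240

240


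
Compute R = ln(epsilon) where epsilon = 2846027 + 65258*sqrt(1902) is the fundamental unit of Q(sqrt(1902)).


epsilon = 2846027 + 65258*sqrt(1902)
= 5.6921e+06
R = ln(5.6921e+06)
= 15.5546

15.5546


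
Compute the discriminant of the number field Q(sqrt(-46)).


For K = Q(sqrt(d)) with d squarefree: disc(K) = d if d = 1 mod 4, and disc(K) = 4d if d = 2 or 3 mod 4.
Here d = -46, and d mod 4 = 2.
d = 2 mod 4, not 1 (O_K = Z[sqrt(d)]), so disc(K) = 4d = 4 * (-46) = -184

-184


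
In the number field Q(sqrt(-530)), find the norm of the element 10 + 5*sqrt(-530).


N(a + b*sqrt(d)) = a^2 - d*b^2
= (10)^2 - (-530)*(5)^2
= 100 + 13250
= 13350

13350


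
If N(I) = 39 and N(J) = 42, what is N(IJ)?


N(IJ) = N(I) * N(J)
= 39 * 42
= 1638

1638


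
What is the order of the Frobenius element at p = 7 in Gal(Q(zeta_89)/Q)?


The Frobenius at p in Gal(Q(zeta_n)/Q) = (Z/nZ)* is the class of p, so its order is ord_89(7), the smallest k >= 1 with 7^k = 1 mod 89.
n = 89 = 89, phi(89) = 88; the order divides phi(n).
Divisors of 88: 1, 2, 4, 8, 11, 22, 44, 88
Repeated squaring mod 89: 7^1 = 7, 7^2 = 49, 7^4 = 87, 7^8 = 4, 7^16 = 16, 7^32 = 78, 7^64 = 32
Test divisors in increasing order:
  k=1: 7^1 = 7 mod 89
  k=2: 7^2 = 49 mod 89
  k=4: 7^4 = 87 mod 89
  k=8: 7^8 = 4 mod 89
  k=11: 7^11 = 4 * 49 * 7 = 37 mod 89
  k=22: 7^22 = 16 * 87 * 49 = 34 mod 89
  k=44: 7^44 = 78 * 4 * 87 = 88 mod 89
  k=88: 7^88 = 32 * 16 * 4 = 1 mod 89  <- first divisor giving 1
Order = 88

88


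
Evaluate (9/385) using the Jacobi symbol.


Compute (9/385) via quadratic reciprocity:
  reciprocity: (9/385) -> +(385/9)
  reduce: (7/9)
  reciprocity: (7/9) -> +(9/7)
  reduce: (2/7)
  pull out 2: (2/7) = +1  (since 7 mod 8 = 7)
  (1/7) = 1
Product of signs = 1

1


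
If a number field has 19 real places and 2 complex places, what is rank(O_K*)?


By Dirichlet's unit theorem:
rank = r1 + r2 - 1
= 19 + 2 - 1
= 20

20


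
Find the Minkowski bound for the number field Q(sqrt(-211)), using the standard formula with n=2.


d = -211, d mod 4 = 1, so disc(K) = d = -211; |disc(K)| = 211
Imaginary quadratic field, so n = 2, s = r2 = 1, r1 = 0
M = (n!/n^n) * (4/pi)^s * sqrt(|disc(K)|) = (2!/2^2) * (4/pi)^1 * sqrt(211)
= 0.5 * 1.273240 * 14.525839
= 9.2474

9.2474


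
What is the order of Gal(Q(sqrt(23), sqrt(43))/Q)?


The 2 square roots of distinct primes are multiplicatively independent over Q,
so [K:Q] = 2^2 and Gal(K/Q) is isomorphic to (Z/2Z)^2.
|Gal| = 2^2 = 4

4


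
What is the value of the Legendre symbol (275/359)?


p = 359 is prime, so compute (275/359) with the reciprocity algorithm (Jacobi-symbol steps: pull out 2s via (2/n), flip via reciprocity, reduce):
  reciprocity: (275/359) -> -(359/275)
  reduce: (84/275)
  pull out 2: (2/275) = -1  (since 275 mod 8 = 3)
  pull out 2: (2/275) = -1  (since 275 mod 8 = 3)
  reciprocity: (21/275) -> +(275/21)
  reduce: (2/21)
  pull out 2: (2/21) = -1  (since 21 mod 8 = 5)
  (1/21) = 1
Product of signs = 1
(275/359) = 1

1


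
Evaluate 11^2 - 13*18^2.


x^2 - d*y^2
= 11^2 - 13*18^2
= 121 - 4212
= -4091

-4091


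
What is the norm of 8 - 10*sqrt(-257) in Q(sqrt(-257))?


N(a + b*sqrt(d)) = a^2 - d*b^2
= (8)^2 - (-257)*(-10)^2
= 64 + 25700
= 25764

25764


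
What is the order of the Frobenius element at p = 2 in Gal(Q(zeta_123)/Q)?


The Frobenius at p in Gal(Q(zeta_n)/Q) = (Z/nZ)* is the class of p, so its order is ord_123(2), the smallest k >= 1 with 2^k = 1 mod 123.
n = 123 = 3 * 41, phi(123) = 80; the order divides phi(n).
Divisors of 80: 1, 2, 4, 5, 8, 10, 16, 20, 40, 80
Repeated squaring mod 123: 2^1 = 2, 2^2 = 4, 2^4 = 16, 2^8 = 10, 2^16 = 100, 2^32 = 37, 2^64 = 16
Test divisors in increasing order:
  k=1: 2^1 = 2 mod 123
  k=2: 2^2 = 4 mod 123
  k=4: 2^4 = 16 mod 123
  k=5: 2^5 = 16 * 2 = 32 mod 123
  k=8: 2^8 = 10 mod 123
  k=10: 2^10 = 10 * 4 = 40 mod 123
  k=16: 2^16 = 100 mod 123
  k=20: 2^20 = 100 * 16 = 1 mod 123  <- first divisor giving 1
Order = 20

20


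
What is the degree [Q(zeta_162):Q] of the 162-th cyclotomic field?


The degree equals Euler's totient phi(162).
162 = 2 * 3^4
phi(162) = 54

54


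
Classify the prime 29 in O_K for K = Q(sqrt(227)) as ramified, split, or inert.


K = Q(sqrt(227)). Since d mod 4 = 3, disc(K) = 908.
Check p | disc: 908 mod 29 = 9.
p does not divide disc. Compute Legendre symbol (d/p):
24^((29-1)/2) mod 29 = 1
(d/p) = 1, so p splits: (p) = P*P' with e=1, f=1, g=2.
Therefore p is split.

split


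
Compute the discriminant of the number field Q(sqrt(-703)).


For K = Q(sqrt(d)) with d squarefree: disc(K) = d if d = 1 mod 4, and disc(K) = 4d if d = 2 or 3 mod 4.
Here d = -703, and d mod 4 = 1.
d = 1 mod 4 (O_K = Z[(1+sqrt(d))/2]), so disc(K) = d = -703

-703


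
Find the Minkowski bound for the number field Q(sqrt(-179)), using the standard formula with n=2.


d = -179, d mod 4 = 1, so disc(K) = d = -179; |disc(K)| = 179
Imaginary quadratic field, so n = 2, s = r2 = 1, r1 = 0
M = (n!/n^n) * (4/pi)^s * sqrt(|disc(K)|) = (2!/2^2) * (4/pi)^1 * sqrt(179)
= 0.5 * 1.273240 * 13.379088
= 8.5174

8.5174


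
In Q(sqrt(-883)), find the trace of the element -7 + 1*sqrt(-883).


Tr(a + b*sqrt(d)) = (a + b*sqrt(d)) + (a - b*sqrt(d)) = 2a
= 2 * (-7)
= -14

-14


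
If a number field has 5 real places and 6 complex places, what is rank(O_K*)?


By Dirichlet's unit theorem:
rank = r1 + r2 - 1
= 5 + 6 - 1
= 10

10


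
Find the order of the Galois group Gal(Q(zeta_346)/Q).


|Gal(Q(zeta_346)/Q)| = phi(346)
= 172

172


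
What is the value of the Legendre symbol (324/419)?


p = 419 is prime, so compute (324/419) with the reciprocity algorithm (Jacobi-symbol steps: pull out 2s via (2/n), flip via reciprocity, reduce):
  pull out 2: (2/419) = -1  (since 419 mod 8 = 3)
  pull out 2: (2/419) = -1  (since 419 mod 8 = 3)
  reciprocity: (81/419) -> +(419/81)
  reduce: (14/81)
  pull out 2: (2/81) = +1  (since 81 mod 8 = 1)
  reciprocity: (7/81) -> +(81/7)
  reduce: (4/7)
  pull out 2: (2/7) = +1  (since 7 mod 8 = 7)
  pull out 2: (2/7) = +1  (since 7 mod 8 = 7)
  (1/7) = 1
Product of signs = 1
(324/419) = 1

1


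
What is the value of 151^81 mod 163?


p = 163 is prime and the exponent is (p-1)/2 = 81, so by Euler's criterion 151^81 = (151/163) = +1 or -1 mod 163.
Compute by square-and-multiply:
  81 = 64 + 16 + 1 (binary 1010001)
  Repeated squaring mod 163: 151^1 = 151, 151^2 = 144, 151^4 = 35, 151^8 = 84, 151^16 = 47, 151^32 = 90, 151^64 = 113
  151^81 = 151^64 * 151^16 * 151^1 = 113 * 47 * 151 mod 163
    113 * 47 = 5311 = 95 mod 163
    95 * 151 = 14345 = 1 mod 163
  151^81 = 1 mod 163
Result 1: 151 is a quadratic residue mod 163.
151^81 mod 163 = 1

1


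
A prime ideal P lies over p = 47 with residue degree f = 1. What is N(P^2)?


N(P^a) = p^(a*f)
= 47^(2*1)
= 47^2
= 2209

2209


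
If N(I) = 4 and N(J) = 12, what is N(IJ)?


N(IJ) = N(I) * N(J)
= 4 * 12
= 48

48


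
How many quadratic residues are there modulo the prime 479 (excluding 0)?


For prime p, the number of non-zero quadratic residues is (p-1)/2.
= (479-1)/2
= 239

239


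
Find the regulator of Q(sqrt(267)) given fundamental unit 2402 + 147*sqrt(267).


epsilon = 2402 + 147*sqrt(267)
= 4803.9998
R = ln(4803.9998)
= 8.4772

8.4772


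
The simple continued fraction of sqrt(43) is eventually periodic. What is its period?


Run the CF algorithm for sqrt(43).
a_0 = floor(sqrt(43)) = 6; set m_0=0, q_0=1.
Recurrence: m' = q*a - m,  q' = (d - m'^2)/q,  a' = floor((a_0 + m')/q').
  step 1: m=6, q=7, a=1
  step 2: m=1, q=6, a=1
  step 3: m=5, q=3, a=3
  step 4: m=4, q=9, a=1
  step 5: m=5, q=2, a=5
  step 6: m=5, q=9, a=1
  step 7: m=4, q=3, a=3
  step 8: m=5, q=6, a=1
  step 9: m=1, q=7, a=1
  step 10: m=6, q=1, a=12
a_10 = 2*a_0 = 12, so the period closes here.
sqrt(43) = [6; 1, 1, 3, 1, 5, 1, 3, 1, 1, 12]
Period length = 10

10


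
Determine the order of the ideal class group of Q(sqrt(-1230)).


K = Q(sqrt(-1230)). d mod 4 = 2, so D = disc(K) = 4d = -4920
h(K) equals the number of primitive reduced positive-definite forms (a, b, c) = a*x^2 + b*x*y + c*y^2 with b^2 - 4ac = D,
where reduced means |b| <= a <= c, with b >= 0 whenever |b| = a or a = c, and primitive means gcd(a, b, c) = 1.
Reduced forces 3a^2 <= |D| = 4920, so 1 <= a <= 40; b must have the parity of D, and c = (b^2 - D)/(4a) must be an integer >= a.
Enumerate a = 1..40, b in [-a, a]:
  a=1: (1, 0, 1230)  [1]
  a=2: (2, 0, 615)  [1]
  a=3: (3, 0, 410)  [1]
  a=4: none
  a=5: (5, 0, 246)  [1]
  a=6: (6, 0, 205)  [1]
  a=7: (7, -6, 177), (7, 6, 177)  [2]
  a=8..9: none
  a=10: (10, 0, 123)  [1]
  a=11..13: none
  a=14: (14, -8, 89), (14, 8, 89)  [2]
  a=15: (15, 0, 82)  [1]
  a=16..18: none
  a=19: (19, -18, 69), (19, 18, 69)  [2]
  a=20: none
  a=21: (21, -6, 59), (21, 6, 59)  [2]
  a=22: none
  a=23: (23, -18, 57), (23, 18, 57)  [2]
  a=24..29: none
  a=30: (30, 0, 41)  [1]
  a=31: (31, -28, 46), (31, 28, 46)  [2]
  a=32..34: none
  a=35: (35, -20, 38), (35, 20, 38)  [2]
  a=36: none
  a=37: (37, -36, 42), (37, 36, 42)  [2]
  a=38..40: none
Total reduced forms: 1 + 1 + 1 + 1 + 1 + 2 + 1 + 2 + 1 + 2 + 2 + 2 + 1 + 2 + 2 + 2 = 24
h = 24

24


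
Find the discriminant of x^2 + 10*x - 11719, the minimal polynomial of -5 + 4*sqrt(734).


The element -5 + 4*sqrt(734) has minimal polynomial:
x^2 + 10*x - 11719
Discriminant = (10)^2 - 4*(-11719)
= 100 + 46876
= 46976

46976


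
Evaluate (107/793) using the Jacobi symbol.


Compute (107/793) via quadratic reciprocity:
  reciprocity: (107/793) -> +(793/107)
  reduce: (44/107)
  pull out 2: (2/107) = -1  (since 107 mod 8 = 3)
  pull out 2: (2/107) = -1  (since 107 mod 8 = 3)
  reciprocity: (11/107) -> -(107/11)
  reduce: (8/11)
  pull out 2: (2/11) = -1  (since 11 mod 8 = 3)
  pull out 2: (2/11) = -1  (since 11 mod 8 = 3)
  pull out 2: (2/11) = -1  (since 11 mod 8 = 3)
  (1/11) = 1
Product of signs = 1

1


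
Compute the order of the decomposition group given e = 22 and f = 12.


|D_P| = e * f
= 22 * 12
= 264

264


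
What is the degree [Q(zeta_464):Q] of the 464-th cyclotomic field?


The degree equals Euler's totient phi(464).
464 = 2^4 * 29
phi(464) = 224

224


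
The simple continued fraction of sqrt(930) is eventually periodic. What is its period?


Run the CF algorithm for sqrt(930).
a_0 = floor(sqrt(930)) = 30; set m_0=0, q_0=1.
Recurrence: m' = q*a - m,  q' = (d - m'^2)/q,  a' = floor((a_0 + m')/q').
  step 1: m=30, q=30, a=2
  step 2: m=30, q=1, a=60
a_2 = 2*a_0 = 60, so the period closes here.
sqrt(930) = [30; 2, 60]
Period length = 2

2


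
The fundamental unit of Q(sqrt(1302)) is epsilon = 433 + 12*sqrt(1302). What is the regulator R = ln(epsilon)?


epsilon = 433 + 12*sqrt(1302)
= 865.9988
R = ln(865.9988)
= 6.7639

6.7639


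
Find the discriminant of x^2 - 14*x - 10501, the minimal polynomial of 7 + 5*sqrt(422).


The element 7 + 5*sqrt(422) has minimal polynomial:
x^2 - 14*x - 10501
Discriminant = (-14)^2 - 4*(-10501)
= 196 + 42004
= 42200

42200


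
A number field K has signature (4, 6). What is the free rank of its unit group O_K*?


By Dirichlet's unit theorem:
rank = r1 + r2 - 1
= 4 + 6 - 1
= 9

9


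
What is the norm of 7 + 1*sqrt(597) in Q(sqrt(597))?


N(a + b*sqrt(d)) = a^2 - d*b^2
= (7)^2 - (597)*(1)^2
= 49 - 597
= -548

-548


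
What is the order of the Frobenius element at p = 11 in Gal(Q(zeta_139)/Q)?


The Frobenius at p in Gal(Q(zeta_n)/Q) = (Z/nZ)* is the class of p, so its order is ord_139(11), the smallest k >= 1 with 11^k = 1 mod 139.
n = 139 = 139, phi(139) = 138; the order divides phi(n).
Divisors of 138: 1, 2, 3, 6, 23, 46, 69, 138
Repeated squaring mod 139: 11^1 = 11, 11^2 = 121, 11^4 = 46, 11^8 = 31, 11^16 = 127, 11^32 = 5, 11^64 = 25, 11^128 = 69
Test divisors in increasing order:
  k=1: 11^1 = 11 mod 139
  k=2: 11^2 = 121 mod 139
  k=3: 11^3 = 121 * 11 = 80 mod 139
  k=6: 11^6 = 46 * 121 = 6 mod 139
  k=23: 11^23 = 127 * 46 * 121 * 11 = 42 mod 139
  k=46: 11^46 = 5 * 31 * 46 * 121 = 96 mod 139
  k=69: 11^69 = 25 * 46 * 11 = 1 mod 139  <- first divisor giving 1
Order = 69

69


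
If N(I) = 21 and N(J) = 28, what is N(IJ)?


N(IJ) = N(I) * N(J)
= 21 * 28
= 588

588


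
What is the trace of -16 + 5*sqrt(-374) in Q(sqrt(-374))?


Tr(a + b*sqrt(d)) = (a + b*sqrt(d)) + (a - b*sqrt(d)) = 2a
= 2 * (-16)
= -32

-32


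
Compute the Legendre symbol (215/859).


p = 859 is prime, so compute (215/859) with the reciprocity algorithm (Jacobi-symbol steps: pull out 2s via (2/n), flip via reciprocity, reduce):
  reciprocity: (215/859) -> -(859/215)
  reduce: (214/215)
  pull out 2: (2/215) = +1  (since 215 mod 8 = 7)
  reciprocity: (107/215) -> -(215/107)
  reduce: (1/107)
  (1/107) = 1
Product of signs = 1
(215/859) = 1

1


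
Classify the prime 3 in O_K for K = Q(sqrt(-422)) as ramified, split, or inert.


K = Q(sqrt(-422)). Since d mod 4 = 2, disc(K) = -1688.
Check p | disc: -1688 mod 3 = 1.
p does not divide disc. Compute Legendre symbol (d/p):
1^((3-1)/2) mod 3 = 1
(d/p) = 1, so p splits: (p) = P*P' with e=1, f=1, g=2.
Therefore p is split.

split


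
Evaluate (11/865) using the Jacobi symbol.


Compute (11/865) via quadratic reciprocity:
  reciprocity: (11/865) -> +(865/11)
  reduce: (7/11)
  reciprocity: (7/11) -> -(11/7)
  reduce: (4/7)
  pull out 2: (2/7) = +1  (since 7 mod 8 = 7)
  pull out 2: (2/7) = +1  (since 7 mod 8 = 7)
  (1/7) = 1
Product of signs = -1

-1


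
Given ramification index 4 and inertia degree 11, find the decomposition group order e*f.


|D_P| = e * f
= 4 * 11
= 44

44


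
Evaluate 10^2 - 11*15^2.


x^2 - d*y^2
= 10^2 - 11*15^2
= 100 - 2475
= -2375

-2375


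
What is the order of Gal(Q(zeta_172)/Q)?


|Gal(Q(zeta_172)/Q)| = phi(172)
= 84

84


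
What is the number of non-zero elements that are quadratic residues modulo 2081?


For prime p, the number of non-zero quadratic residues is (p-1)/2.
= (2081-1)/2
= 1040

1040


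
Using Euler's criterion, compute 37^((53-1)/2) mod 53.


p = 53 is prime and the exponent is (p-1)/2 = 26, so by Euler's criterion 37^26 = (37/53) = +1 or -1 mod 53.
Compute by square-and-multiply:
  26 = 16 + 8 + 2 (binary 11010)
  Repeated squaring mod 53: 37^1 = 37, 37^2 = 44, 37^4 = 28, 37^8 = 42, 37^16 = 15
  37^26 = 37^16 * 37^8 * 37^2 = 15 * 42 * 44 mod 53
    15 * 42 = 630 = 47 mod 53
    47 * 44 = 2068 = 1 mod 53
  37^26 = 1 mod 53
Result 1: 37 is a quadratic residue mod 53.
37^26 mod 53 = 1

1


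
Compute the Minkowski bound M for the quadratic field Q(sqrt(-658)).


d = -658, d mod 4 = 2, so disc(K) = 4d = -2632; |disc(K)| = 2632
Imaginary quadratic field, so n = 2, s = r2 = 1, r1 = 0
M = (n!/n^n) * (4/pi)^s * sqrt(|disc(K)|) = (2!/2^2) * (4/pi)^1 * sqrt(2632)
= 0.5 * 1.273240 * 51.303021
= 32.6605

32.6605


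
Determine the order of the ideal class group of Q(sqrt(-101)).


K = Q(sqrt(-101)). d mod 4 = 3, so D = disc(K) = 4d = -404
h(K) equals the number of primitive reduced positive-definite forms (a, b, c) = a*x^2 + b*x*y + c*y^2 with b^2 - 4ac = D,
where reduced means |b| <= a <= c, with b >= 0 whenever |b| = a or a = c, and primitive means gcd(a, b, c) = 1.
Reduced forces 3a^2 <= |D| = 404, so 1 <= a <= 11; b must have the parity of D, and c = (b^2 - D)/(4a) must be an integer >= a.
Enumerate a = 1..11, b in [-a, a]:
  a=1: (1, 0, 101)  [1]
  a=2: (2, 2, 51)  [1]
  a=3: (3, -2, 34), (3, 2, 34)  [2]
  a=4: none
  a=5: (5, -4, 21), (5, 4, 21)  [2]
  a=6: (6, -2, 17), (6, 2, 17)  [2]
  a=7: (7, -4, 15), (7, 4, 15)  [2]
  a=8: none
  a=9: (9, -8, 13), (9, 8, 13)  [2]
  a=10: (10, -6, 11), (10, 6, 11)  [2]
  a=11: none
Total reduced forms: 1 + 1 + 2 + 2 + 2 + 2 + 2 + 2 = 14
h = 14

14


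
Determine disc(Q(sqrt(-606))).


For K = Q(sqrt(d)) with d squarefree: disc(K) = d if d = 1 mod 4, and disc(K) = 4d if d = 2 or 3 mod 4.
Here d = -606, and d mod 4 = 2.
d = 2 mod 4, not 1 (O_K = Z[sqrt(d)]), so disc(K) = 4d = 4 * (-606) = -2424

-2424


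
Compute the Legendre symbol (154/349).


p = 349 is prime, so compute (154/349) with the reciprocity algorithm (Jacobi-symbol steps: pull out 2s via (2/n), flip via reciprocity, reduce):
  pull out 2: (2/349) = -1  (since 349 mod 8 = 5)
  reciprocity: (77/349) -> +(349/77)
  reduce: (41/77)
  reciprocity: (41/77) -> +(77/41)
  reduce: (36/41)
  pull out 2: (2/41) = +1  (since 41 mod 8 = 1)
  pull out 2: (2/41) = +1  (since 41 mod 8 = 1)
  reciprocity: (9/41) -> +(41/9)
  reduce: (5/9)
  reciprocity: (5/9) -> +(9/5)
  reduce: (4/5)
  pull out 2: (2/5) = -1  (since 5 mod 8 = 5)
  pull out 2: (2/5) = -1  (since 5 mod 8 = 5)
  (1/5) = 1
Product of signs = -1
(154/349) = -1

-1


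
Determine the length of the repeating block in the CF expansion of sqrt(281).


Run the CF algorithm for sqrt(281).
a_0 = floor(sqrt(281)) = 16; set m_0=0, q_0=1.
Recurrence: m' = q*a - m,  q' = (d - m'^2)/q,  a' = floor((a_0 + m')/q').
  step 1: m=16, q=25, a=1
  step 2: m=9, q=8, a=3
  step 3: m=15, q=7, a=4
  step 4: m=13, q=16, a=1
  step 5: m=3, q=17, a=1
  step 6: m=14, q=5, a=6
  step 7: m=16, q=5, a=6
  step 8: m=14, q=17, a=1
  step 9: m=3, q=16, a=1
  step 10: m=13, q=7, a=4
  step 11: m=15, q=8, a=3
  step 12: m=9, q=25, a=1
  step 13: m=16, q=1, a=32
a_13 = 2*a_0 = 32, so the period closes here.
sqrt(281) = [16; 1, 3, 4, 1, 1, 6, 6, 1, 1, 4, 3, 1, 32]
Period length = 13

13


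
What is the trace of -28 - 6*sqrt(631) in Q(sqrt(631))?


Tr(a + b*sqrt(d)) = (a + b*sqrt(d)) + (a - b*sqrt(d)) = 2a
= 2 * (-28)
= -56

-56


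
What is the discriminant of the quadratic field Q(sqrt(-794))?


For K = Q(sqrt(d)) with d squarefree: disc(K) = d if d = 1 mod 4, and disc(K) = 4d if d = 2 or 3 mod 4.
Here d = -794, and d mod 4 = 2.
d = 2 mod 4, not 1 (O_K = Z[sqrt(d)]), so disc(K) = 4d = 4 * (-794) = -3176

-3176


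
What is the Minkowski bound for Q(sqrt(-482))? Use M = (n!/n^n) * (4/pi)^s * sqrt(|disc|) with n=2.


d = -482, d mod 4 = 2, so disc(K) = 4d = -1928; |disc(K)| = 1928
Imaginary quadratic field, so n = 2, s = r2 = 1, r1 = 0
M = (n!/n^n) * (4/pi)^s * sqrt(|disc(K)|) = (2!/2^2) * (4/pi)^1 * sqrt(1928)
= 0.5 * 1.273240 * 43.908997
= 27.9533

27.9533


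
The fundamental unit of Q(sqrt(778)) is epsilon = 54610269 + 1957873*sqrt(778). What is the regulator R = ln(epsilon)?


epsilon = 54610269 + 1957873*sqrt(778)
= 1.0922e+08
R = ln(1.0922e+08)
= 18.5089

18.5089


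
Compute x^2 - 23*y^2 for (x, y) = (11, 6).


x^2 - d*y^2
= 11^2 - 23*6^2
= 121 - 828
= -707

-707


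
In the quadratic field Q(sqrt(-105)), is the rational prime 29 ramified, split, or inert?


K = Q(sqrt(-105)). Since d mod 4 = 3, disc(K) = -420.
Check p | disc: -420 mod 29 = 15.
p does not divide disc. Compute Legendre symbol (d/p):
11^((29-1)/2) mod 29 = -1
(d/p) = -1, so p is inert: (p) stays prime with e=1, f=2, g=1.
Therefore p is inert.

inert


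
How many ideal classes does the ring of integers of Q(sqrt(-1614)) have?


K = Q(sqrt(-1614)). d mod 4 = 2, so D = disc(K) = 4d = -6456
h(K) equals the number of primitive reduced positive-definite forms (a, b, c) = a*x^2 + b*x*y + c*y^2 with b^2 - 4ac = D,
where reduced means |b| <= a <= c, with b >= 0 whenever |b| = a or a = c, and primitive means gcd(a, b, c) = 1.
Reduced forces 3a^2 <= |D| = 6456, so 1 <= a <= 46; b must have the parity of D, and c = (b^2 - D)/(4a) must be an integer >= a.
Enumerate a = 1..46, b in [-a, a]:
  a=1: (1, 0, 1614)  [1]
  a=2: (2, 0, 807)  [1]
  a=3: (3, 0, 538)  [1]
  a=4: none
  a=5: (5, -2, 323), (5, 2, 323)  [2]
  a=6: (6, 0, 269)  [1]
  a=7..9: none
  a=10: (10, -8, 163), (10, 8, 163)  [2]
  a=11: (11, -10, 149), (11, 10, 149)  [2]
  a=12..14: none
  a=15: (15, -12, 110), (15, 12, 110)  [2]
  a=16: none
  a=17: (17, -2, 95), (17, 2, 95)  [2]
  a=18: none
  a=19: (19, -2, 85), (19, 2, 85)  [2]
  a=20..21: none
  a=22: (22, -12, 75), (22, 12, 75)  [2]
  a=23..24: none
  a=25: (25, -12, 66), (25, 12, 66)  [2]
  a=26..29: none
  a=30: (30, -12, 55), (30, 12, 55)  [2]
  a=31..32: none
  a=33: (33, -12, 50), (33, 12, 50)  [2]
  a=34: (34, -32, 55), (34, 32, 55)  [2]
  a=35..37: none
  a=38: (38, -36, 51), (38, 36, 51)  [2]
  a=39..46: none
Total reduced forms: 1 + 1 + 1 + 2 + 1 + 2 + 2 + 2 + 2 + 2 + 2 + 2 + 2 + 2 + 2 + 2 = 28
h = 28

28


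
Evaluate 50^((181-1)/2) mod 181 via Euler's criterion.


p = 181 is prime and the exponent is (p-1)/2 = 90, so by Euler's criterion 50^90 = (50/181) = +1 or -1 mod 181.
Compute by square-and-multiply:
  90 = 64 + 16 + 8 + 2 (binary 1011010)
  Repeated squaring mod 181: 50^1 = 50, 50^2 = 147, 50^4 = 70, 50^8 = 13, 50^16 = 169, 50^32 = 144, 50^64 = 102
  50^90 = 50^64 * 50^16 * 50^8 * 50^2 = 102 * 169 * 13 * 147 mod 181
    102 * 169 = 17238 = 43 mod 181
    43 * 13 = 559 = 16 mod 181
    16 * 147 = 2352 = 180 mod 181
  50^90 = 180 mod 181
Result 180 = p - 1 = -1 mod 181: 50 is a quadratic non-residue mod 181. As a residue in [0, p-1] the value is 180.
50^90 mod 181 = 180

180


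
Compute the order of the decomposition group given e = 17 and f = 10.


|D_P| = e * f
= 17 * 10
= 170

170


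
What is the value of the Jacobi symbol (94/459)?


Compute (94/459) via quadratic reciprocity:
  pull out 2: (2/459) = -1  (since 459 mod 8 = 3)
  reciprocity: (47/459) -> -(459/47)
  reduce: (36/47)
  pull out 2: (2/47) = +1  (since 47 mod 8 = 7)
  pull out 2: (2/47) = +1  (since 47 mod 8 = 7)
  reciprocity: (9/47) -> +(47/9)
  reduce: (2/9)
  pull out 2: (2/9) = +1  (since 9 mod 8 = 1)
  (1/9) = 1
Product of signs = 1

1


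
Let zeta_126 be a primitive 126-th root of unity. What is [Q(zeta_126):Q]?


The degree equals Euler's totient phi(126).
126 = 2 * 3^2 * 7
phi(126) = 36

36


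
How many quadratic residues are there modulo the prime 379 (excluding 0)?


For prime p, the number of non-zero quadratic residues is (p-1)/2.
= (379-1)/2
= 189

189


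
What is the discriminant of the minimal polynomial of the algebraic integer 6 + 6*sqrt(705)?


The element 6 + 6*sqrt(705) has minimal polynomial:
x^2 - 12*x - 25344
Discriminant = (-12)^2 - 4*(-25344)
= 144 + 101376
= 101520

101520


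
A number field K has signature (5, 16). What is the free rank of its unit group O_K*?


By Dirichlet's unit theorem:
rank = r1 + r2 - 1
= 5 + 16 - 1
= 20

20


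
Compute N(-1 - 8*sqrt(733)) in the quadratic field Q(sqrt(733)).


N(a + b*sqrt(d)) = a^2 - d*b^2
= (-1)^2 - (733)*(-8)^2
= 1 - 46912
= -46911

-46911


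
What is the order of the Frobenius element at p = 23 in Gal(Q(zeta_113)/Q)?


The Frobenius at p in Gal(Q(zeta_n)/Q) = (Z/nZ)* is the class of p, so its order is ord_113(23), the smallest k >= 1 with 23^k = 1 mod 113.
n = 113 = 113, phi(113) = 112; the order divides phi(n).
Divisors of 112: 1, 2, 4, 7, 8, 14, 16, 28, 56, 112
Repeated squaring mod 113: 23^1 = 23, 23^2 = 77, 23^4 = 53, 23^8 = 97, 23^16 = 30, 23^32 = 109, 23^64 = 16
Test divisors in increasing order:
  k=1: 23^1 = 23 mod 113
  k=2: 23^2 = 77 mod 113
  k=4: 23^4 = 53 mod 113
  k=7: 23^7 = 53 * 77 * 23 = 73 mod 113
  k=8: 23^8 = 97 mod 113
  k=14: 23^14 = 97 * 53 * 77 = 18 mod 113
  k=16: 23^16 = 30 mod 113
  k=28: 23^28 = 30 * 97 * 53 = 98 mod 113
  k=56: 23^56 = 109 * 30 * 97 = 112 mod 113
  k=112: 23^112 = 16 * 109 * 30 = 1 mod 113  <- first divisor giving 1
Order = 112

112


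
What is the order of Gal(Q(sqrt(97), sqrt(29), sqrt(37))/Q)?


The 3 square roots of distinct primes are multiplicatively independent over Q,
so [K:Q] = 2^3 and Gal(K/Q) is isomorphic to (Z/2Z)^3.
|Gal| = 2^3 = 8

8


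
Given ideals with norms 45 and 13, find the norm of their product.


N(IJ) = N(I) * N(J)
= 45 * 13
= 585

585


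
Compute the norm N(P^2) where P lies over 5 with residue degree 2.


N(P^a) = p^(a*f)
= 5^(2*2)
= 5^4
= 625

625


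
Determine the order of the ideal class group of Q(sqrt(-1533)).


K = Q(sqrt(-1533)). d mod 4 = 3, so D = disc(K) = 4d = -6132
h(K) equals the number of primitive reduced positive-definite forms (a, b, c) = a*x^2 + b*x*y + c*y^2 with b^2 - 4ac = D,
where reduced means |b| <= a <= c, with b >= 0 whenever |b| = a or a = c, and primitive means gcd(a, b, c) = 1.
Reduced forces 3a^2 <= |D| = 6132, so 1 <= a <= 45; b must have the parity of D, and c = (b^2 - D)/(4a) must be an integer >= a.
Enumerate a = 1..45, b in [-a, a]:
  a=1: (1, 0, 1533)  [1]
  a=2: (2, 2, 767)  [1]
  a=3: (3, 0, 511)  [1]
  a=4..5: none
  a=6: (6, 6, 257)  [1]
  a=7: (7, 0, 219)  [1]
  a=8..12: none
  a=13: (13, -2, 118), (13, 2, 118)  [2]
  a=14: (14, 14, 113)  [1]
  a=15..18: none
  a=19: (19, -10, 82), (19, 10, 82)  [2]
  a=20: none
  a=21: (21, 0, 73)  [1]
  a=22: none
  a=23: (23, -20, 71), (23, 20, 71)  [2]
  a=24..25: none
  a=26: (26, -2, 59), (26, 2, 59)  [2]
  a=27..28: none
  a=29: (29, -4, 53), (29, 4, 53)  [2]
  a=30..36: none
  a=37: (37, -26, 46), (37, 26, 46)  [2]
  a=38: (38, -10, 41), (38, 10, 41)  [2]
  a=39: (39, -24, 43), (39, 24, 43)  [2]
  a=40..41: none
  a=42: (42, 42, 47)  [1]
  a=43..45: none
Total reduced forms: 1 + 1 + 1 + 1 + 1 + 2 + 1 + 2 + 1 + 2 + 2 + 2 + 2 + 2 + 2 + 1 = 24
h = 24

24


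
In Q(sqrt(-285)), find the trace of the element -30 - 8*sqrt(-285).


Tr(a + b*sqrt(d)) = (a + b*sqrt(d)) + (a - b*sqrt(d)) = 2a
= 2 * (-30)
= -60

-60


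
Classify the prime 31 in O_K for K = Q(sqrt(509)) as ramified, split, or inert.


K = Q(sqrt(509)). Since d mod 4 = 1, disc(K) = 509.
Check p | disc: 509 mod 31 = 13.
p does not divide disc. Compute Legendre symbol (d/p):
13^((31-1)/2) mod 31 = -1
(d/p) = -1, so p is inert: (p) stays prime with e=1, f=2, g=1.
Therefore p is inert.

inert
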